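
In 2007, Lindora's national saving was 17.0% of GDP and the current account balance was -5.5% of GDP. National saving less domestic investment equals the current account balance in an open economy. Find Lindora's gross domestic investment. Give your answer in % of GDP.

I = S - CA = 17.0 - (-5.5) = 22.5

22.5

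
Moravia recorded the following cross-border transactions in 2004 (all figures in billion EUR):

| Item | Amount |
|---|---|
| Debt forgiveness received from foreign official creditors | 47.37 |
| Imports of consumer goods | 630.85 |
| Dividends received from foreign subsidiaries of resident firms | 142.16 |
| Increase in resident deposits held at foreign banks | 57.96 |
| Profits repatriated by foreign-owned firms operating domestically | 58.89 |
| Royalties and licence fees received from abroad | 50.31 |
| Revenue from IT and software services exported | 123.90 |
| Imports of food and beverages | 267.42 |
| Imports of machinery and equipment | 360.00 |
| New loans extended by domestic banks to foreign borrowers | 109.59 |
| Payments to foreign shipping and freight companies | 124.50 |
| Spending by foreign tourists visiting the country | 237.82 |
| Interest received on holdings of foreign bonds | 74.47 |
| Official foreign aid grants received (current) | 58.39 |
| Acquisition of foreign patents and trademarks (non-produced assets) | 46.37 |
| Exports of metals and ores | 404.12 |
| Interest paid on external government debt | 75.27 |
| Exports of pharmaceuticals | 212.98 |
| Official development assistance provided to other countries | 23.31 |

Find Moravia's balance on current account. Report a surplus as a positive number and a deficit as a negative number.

Goods: -360.00 - 630.85 + 212.98 - 267.42 + 404.12 = -641.17
Services: 123.90 + 237.82 + 50.31 - 124.50 = 287.53
Primary income: 74.47 + 142.16 - 75.27 - 58.89 = 82.47
Secondary income: -23.31 + 58.39 = 35.08
Current account = (-641.17) + 287.53 + 82.47 + 35.08 = -236.09
(Excluded from the current account — capital account: debt forgiveness received from foreign official creditors 47.37, acquisition of foreign patents and trademarks (non-produced assets) 46.37; financial account: increase in resident deposits held at foreign banks 57.96, new loans extended by domestic banks to foreign borrowers 109.59.)

-236.09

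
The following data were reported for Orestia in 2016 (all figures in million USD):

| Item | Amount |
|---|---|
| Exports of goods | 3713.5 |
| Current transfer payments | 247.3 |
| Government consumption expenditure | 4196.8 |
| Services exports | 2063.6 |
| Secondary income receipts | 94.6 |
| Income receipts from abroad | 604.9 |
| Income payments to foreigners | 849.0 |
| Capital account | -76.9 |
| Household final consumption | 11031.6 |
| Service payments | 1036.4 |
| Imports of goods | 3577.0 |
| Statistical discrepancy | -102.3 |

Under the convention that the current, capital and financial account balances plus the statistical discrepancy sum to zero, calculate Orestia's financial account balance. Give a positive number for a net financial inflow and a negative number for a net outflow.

-587.7

Goods balance = 3713.5 - 3577.0 = 136.5
Services balance = 2063.6 - 1036.4 = 1027.2
Trade balance (goods + services) = 136.5 + 1027.2 = 1163.7
Net primary income = 604.9 - 849.0 = -244.1
Net secondary income = 94.6 - 247.3 = -152.7
Current account = 1163.7 + (-244.1) + (-152.7) = 766.9
Financial account = -(766.9 + (-76.9) + (-102.3)) = -587.7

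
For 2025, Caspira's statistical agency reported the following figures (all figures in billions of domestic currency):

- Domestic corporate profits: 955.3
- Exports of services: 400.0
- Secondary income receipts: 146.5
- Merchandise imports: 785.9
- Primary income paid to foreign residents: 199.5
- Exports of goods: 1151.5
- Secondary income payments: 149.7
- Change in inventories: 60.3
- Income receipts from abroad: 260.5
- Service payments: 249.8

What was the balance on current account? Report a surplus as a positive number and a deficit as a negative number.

Goods balance = 1151.5 - 785.9 = 365.6
Services balance = 400.0 - 249.8 = 150.2
Trade balance (goods + services) = 365.6 + 150.2 = 515.8
Net primary income = 260.5 - 199.5 = 61.0
Net secondary income = 146.5 - 149.7 = -3.2
Current account = 515.8 + 61.0 + (-3.2) = 573.6

573.6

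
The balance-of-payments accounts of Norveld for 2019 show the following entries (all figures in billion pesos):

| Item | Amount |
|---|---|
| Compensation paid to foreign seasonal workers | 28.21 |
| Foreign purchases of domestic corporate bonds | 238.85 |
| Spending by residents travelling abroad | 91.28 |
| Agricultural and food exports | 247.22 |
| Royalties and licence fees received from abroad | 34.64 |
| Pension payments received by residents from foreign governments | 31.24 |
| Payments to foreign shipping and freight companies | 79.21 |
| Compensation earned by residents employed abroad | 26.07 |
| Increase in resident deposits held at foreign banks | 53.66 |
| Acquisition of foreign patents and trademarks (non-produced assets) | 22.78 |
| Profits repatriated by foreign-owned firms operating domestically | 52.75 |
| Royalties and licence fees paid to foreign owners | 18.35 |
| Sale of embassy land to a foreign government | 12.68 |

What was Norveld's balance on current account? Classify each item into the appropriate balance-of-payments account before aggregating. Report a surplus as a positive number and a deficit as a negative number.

69.37

Goods: 247.22
Services: -18.35 - 91.28 - 79.21 + 34.64 = -154.20
Primary income: -52.75 + 26.07 - 28.21 = -54.89
Secondary income: 31.24
Current account = 247.22 + (-154.20) + (-54.89) + 31.24 = 69.37
(Excluded from the current account — financial account: foreign purchases of domestic corporate bonds 238.85, increase in resident deposits held at foreign banks 53.66; capital account: acquisition of foreign patents and trademarks (non-produced assets) 22.78, sale of embassy land to a foreign government 12.68.)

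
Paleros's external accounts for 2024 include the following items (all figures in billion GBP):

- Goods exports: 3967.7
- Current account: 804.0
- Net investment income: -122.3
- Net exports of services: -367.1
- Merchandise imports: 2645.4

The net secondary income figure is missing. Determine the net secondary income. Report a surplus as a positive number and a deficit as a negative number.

-28.9

Current account = goods balance + services balance + net primary income + net secondary income
Sum of the known components = 832.9
Net secondary income = CA - (known components) = 804.0 - 832.9 = -28.9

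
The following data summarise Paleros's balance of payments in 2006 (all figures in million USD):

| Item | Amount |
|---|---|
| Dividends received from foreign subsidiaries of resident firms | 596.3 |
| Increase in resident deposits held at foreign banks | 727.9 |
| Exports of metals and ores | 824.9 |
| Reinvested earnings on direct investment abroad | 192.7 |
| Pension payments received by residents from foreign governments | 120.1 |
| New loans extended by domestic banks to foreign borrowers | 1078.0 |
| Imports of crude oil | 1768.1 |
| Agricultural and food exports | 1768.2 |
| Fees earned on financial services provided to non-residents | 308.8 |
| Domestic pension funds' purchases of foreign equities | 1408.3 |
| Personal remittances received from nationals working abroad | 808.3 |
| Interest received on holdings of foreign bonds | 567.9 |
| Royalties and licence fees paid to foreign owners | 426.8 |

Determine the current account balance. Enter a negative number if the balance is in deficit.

2992.3

Goods: 824.9 + 1768.2 - 1768.1 = 825.0
Services: -426.8 + 308.8 = -118.0
Primary income: 192.7 + 567.9 + 596.3 = 1356.9
Secondary income: 120.1 + 808.3 = 928.4
Current account = 825.0 + (-118.0) + 1356.9 + 928.4 = 2992.3
(Excluded from the current account — financial account: increase in resident deposits held at foreign banks 727.9, new loans extended by domestic banks to foreign borrowers 1078.0, domestic pension funds' purchases of foreign equities 1408.3.)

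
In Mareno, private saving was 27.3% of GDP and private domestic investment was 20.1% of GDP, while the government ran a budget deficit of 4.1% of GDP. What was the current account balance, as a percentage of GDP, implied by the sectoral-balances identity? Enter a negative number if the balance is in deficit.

By the sectoral-balances identity, CA = (S_private - I) + (T - G).
Private balance = 27.3 - 20.1 = 7.2
Government balance (T - G) = -4.1
CA = 7.2 + (-4.1) = 3.1

3.1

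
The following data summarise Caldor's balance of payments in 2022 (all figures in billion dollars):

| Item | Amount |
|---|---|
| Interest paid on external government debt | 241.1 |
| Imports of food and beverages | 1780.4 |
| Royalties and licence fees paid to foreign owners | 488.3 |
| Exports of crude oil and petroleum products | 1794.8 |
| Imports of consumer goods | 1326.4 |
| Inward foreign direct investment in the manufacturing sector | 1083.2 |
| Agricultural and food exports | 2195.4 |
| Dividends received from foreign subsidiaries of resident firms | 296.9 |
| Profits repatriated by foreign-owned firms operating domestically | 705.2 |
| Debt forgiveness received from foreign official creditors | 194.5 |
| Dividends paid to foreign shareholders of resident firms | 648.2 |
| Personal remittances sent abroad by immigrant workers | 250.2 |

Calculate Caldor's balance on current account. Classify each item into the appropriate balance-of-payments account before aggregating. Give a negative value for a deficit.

-1152.7

Goods: 1794.8 - 1780.4 - 1326.4 + 2195.4 = 883.4
Services: -488.3
Primary income: -705.2 - 241.1 - 648.2 + 296.9 = -1297.6
Secondary income: -250.2
Current account = 883.4 + (-488.3) + (-1297.6) + (-250.2) = -1152.7
(Excluded from the current account — financial account: inward foreign direct investment in the manufacturing sector 1083.2; capital account: debt forgiveness received from foreign official creditors 194.5.)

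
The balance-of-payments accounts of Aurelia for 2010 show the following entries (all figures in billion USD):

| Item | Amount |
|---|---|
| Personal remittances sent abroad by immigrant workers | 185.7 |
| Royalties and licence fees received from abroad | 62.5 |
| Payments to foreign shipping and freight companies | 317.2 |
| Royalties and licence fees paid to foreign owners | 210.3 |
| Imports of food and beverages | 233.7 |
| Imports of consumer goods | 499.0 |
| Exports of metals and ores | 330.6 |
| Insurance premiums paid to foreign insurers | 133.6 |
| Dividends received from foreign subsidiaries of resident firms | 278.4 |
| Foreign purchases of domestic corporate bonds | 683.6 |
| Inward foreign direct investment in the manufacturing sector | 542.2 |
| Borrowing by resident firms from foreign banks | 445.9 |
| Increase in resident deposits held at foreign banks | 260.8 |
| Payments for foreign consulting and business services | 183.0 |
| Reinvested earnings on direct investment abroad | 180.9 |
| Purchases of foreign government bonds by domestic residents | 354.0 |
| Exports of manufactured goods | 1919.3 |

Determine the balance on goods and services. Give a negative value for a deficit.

Goods: 330.6 - 499.0 + 1919.3 - 233.7 = 1517.2
Services: -133.6 + 62.5 - 210.3 - 317.2 - 183.0 = -781.6
Trade balance = 1517.2 + (-781.6) = 735.6
(Excluded from the trade balance — secondary income: personal remittances sent abroad by immigrant workers 185.7; primary income: dividends received from foreign subsidiaries of resident firms 278.4, reinvested earnings on direct investment abroad 180.9; financial account: foreign purchases of domestic corporate bonds 683.6, inward foreign direct investment in the manufacturing sector 542.2, borrowing by resident firms from foreign banks 445.9, increase in resident deposits held at foreign banks 260.8, purchases of foreign government bonds by domestic residents 354.0.)

735.6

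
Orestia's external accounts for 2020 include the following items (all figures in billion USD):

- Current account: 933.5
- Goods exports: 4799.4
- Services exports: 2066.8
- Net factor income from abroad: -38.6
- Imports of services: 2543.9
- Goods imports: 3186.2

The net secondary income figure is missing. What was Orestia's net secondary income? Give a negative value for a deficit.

Current account = goods balance + services balance + net primary income + net secondary income
Sum of the known components = 1097.5
Net secondary income = CA - (known components) = 933.5 - 1097.5 = -164.0

-164.0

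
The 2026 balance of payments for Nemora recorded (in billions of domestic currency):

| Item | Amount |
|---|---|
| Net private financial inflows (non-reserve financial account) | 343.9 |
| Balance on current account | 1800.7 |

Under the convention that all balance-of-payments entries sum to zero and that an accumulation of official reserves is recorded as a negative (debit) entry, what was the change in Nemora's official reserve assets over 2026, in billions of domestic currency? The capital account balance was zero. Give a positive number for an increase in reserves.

2144.6

Official reserve transactions balance = -(1800.7 + 343.9) = -2144.6
An accumulation of reserves is recorded as a debit (negative entry), so the change in the stock of reserves is the negative of that balance.
Change in official reserves = -(-2144.6) = 2144.6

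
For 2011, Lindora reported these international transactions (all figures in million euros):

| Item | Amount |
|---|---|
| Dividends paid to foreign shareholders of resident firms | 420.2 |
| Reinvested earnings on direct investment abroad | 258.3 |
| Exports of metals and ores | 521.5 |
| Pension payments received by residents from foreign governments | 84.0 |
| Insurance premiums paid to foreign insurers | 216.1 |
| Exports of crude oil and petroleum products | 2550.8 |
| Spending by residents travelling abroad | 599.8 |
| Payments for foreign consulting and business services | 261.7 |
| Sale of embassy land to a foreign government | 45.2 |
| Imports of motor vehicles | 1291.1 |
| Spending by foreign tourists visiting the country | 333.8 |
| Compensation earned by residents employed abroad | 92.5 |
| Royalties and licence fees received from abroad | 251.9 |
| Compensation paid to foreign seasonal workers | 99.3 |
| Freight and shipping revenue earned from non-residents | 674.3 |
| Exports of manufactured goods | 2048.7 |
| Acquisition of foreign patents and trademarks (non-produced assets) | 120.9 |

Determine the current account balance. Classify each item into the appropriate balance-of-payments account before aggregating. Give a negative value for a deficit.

Goods: 521.5 + 2550.8 - 1291.1 + 2048.7 = 3829.9
Services: -216.1 + 333.8 - 261.7 - 599.8 + 251.9 + 674.3 = 182.4
Primary income: -420.2 + 258.3 - 99.3 + 92.5 = -168.7
Secondary income: 84.0
Current account = 3829.9 + 182.4 + (-168.7) + 84.0 = 3927.6
(Excluded from the current account — capital account: sale of embassy land to a foreign government 45.2, acquisition of foreign patents and trademarks (non-produced assets) 120.9.)

3927.6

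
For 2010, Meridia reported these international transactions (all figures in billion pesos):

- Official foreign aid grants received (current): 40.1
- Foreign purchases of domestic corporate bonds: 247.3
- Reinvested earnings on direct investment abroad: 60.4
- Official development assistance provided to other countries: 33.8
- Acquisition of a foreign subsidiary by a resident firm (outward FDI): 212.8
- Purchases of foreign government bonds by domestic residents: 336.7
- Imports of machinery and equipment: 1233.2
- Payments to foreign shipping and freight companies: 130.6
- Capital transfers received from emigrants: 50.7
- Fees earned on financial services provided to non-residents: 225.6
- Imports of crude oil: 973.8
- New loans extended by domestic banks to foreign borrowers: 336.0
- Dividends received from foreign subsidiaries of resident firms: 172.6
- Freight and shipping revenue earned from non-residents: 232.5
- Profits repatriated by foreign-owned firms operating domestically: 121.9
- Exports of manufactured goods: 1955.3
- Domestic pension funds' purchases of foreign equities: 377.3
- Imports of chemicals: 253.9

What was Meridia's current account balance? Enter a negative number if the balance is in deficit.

-60.7

Goods: 1955.3 - 253.9 - 1233.2 - 973.8 = -505.6
Services: 232.5 + 225.6 - 130.6 = 327.5
Primary income: 172.6 - 121.9 + 60.4 = 111.1
Secondary income: -33.8 + 40.1 = 6.3
Current account = (-505.6) + 327.5 + 111.1 + 6.3 = -60.7
(Excluded from the current account — financial account: foreign purchases of domestic corporate bonds 247.3, acquisition of a foreign subsidiary by a resident firm (outward FDI) 212.8, purchases of foreign government bonds by domestic residents 336.7, new loans extended by domestic banks to foreign borrowers 336.0, domestic pension funds' purchases of foreign equities 377.3; capital account: capital transfers received from emigrants 50.7.)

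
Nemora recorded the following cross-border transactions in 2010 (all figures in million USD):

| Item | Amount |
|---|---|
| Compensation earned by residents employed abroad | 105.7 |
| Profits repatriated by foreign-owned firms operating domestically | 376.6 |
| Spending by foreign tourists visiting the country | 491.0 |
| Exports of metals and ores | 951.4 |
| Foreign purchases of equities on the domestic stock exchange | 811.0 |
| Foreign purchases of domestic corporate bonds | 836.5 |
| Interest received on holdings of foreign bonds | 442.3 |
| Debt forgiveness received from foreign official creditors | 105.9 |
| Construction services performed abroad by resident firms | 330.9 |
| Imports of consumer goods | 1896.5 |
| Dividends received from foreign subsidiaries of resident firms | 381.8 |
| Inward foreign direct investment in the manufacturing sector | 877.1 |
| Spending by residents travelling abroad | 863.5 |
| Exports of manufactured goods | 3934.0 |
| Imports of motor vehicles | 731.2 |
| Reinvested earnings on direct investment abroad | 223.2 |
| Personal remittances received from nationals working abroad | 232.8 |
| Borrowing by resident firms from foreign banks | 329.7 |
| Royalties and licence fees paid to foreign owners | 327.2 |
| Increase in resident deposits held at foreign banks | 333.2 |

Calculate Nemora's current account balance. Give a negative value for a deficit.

Goods: 3934.0 + 951.4 - 731.2 - 1896.5 = 2257.7
Services: -863.5 + 491.0 + 330.9 - 327.2 = -368.8
Primary income: -376.6 + 442.3 + 223.2 + 105.7 + 381.8 = 776.4
Secondary income: 232.8
Current account = 2257.7 + (-368.8) + 776.4 + 232.8 = 2898.1
(Excluded from the current account — financial account: foreign purchases of equities on the domestic stock exchange 811.0, foreign purchases of domestic corporate bonds 836.5, inward foreign direct investment in the manufacturing sector 877.1, borrowing by resident firms from foreign banks 329.7, increase in resident deposits held at foreign banks 333.2; capital account: debt forgiveness received from foreign official creditors 105.9.)

2898.1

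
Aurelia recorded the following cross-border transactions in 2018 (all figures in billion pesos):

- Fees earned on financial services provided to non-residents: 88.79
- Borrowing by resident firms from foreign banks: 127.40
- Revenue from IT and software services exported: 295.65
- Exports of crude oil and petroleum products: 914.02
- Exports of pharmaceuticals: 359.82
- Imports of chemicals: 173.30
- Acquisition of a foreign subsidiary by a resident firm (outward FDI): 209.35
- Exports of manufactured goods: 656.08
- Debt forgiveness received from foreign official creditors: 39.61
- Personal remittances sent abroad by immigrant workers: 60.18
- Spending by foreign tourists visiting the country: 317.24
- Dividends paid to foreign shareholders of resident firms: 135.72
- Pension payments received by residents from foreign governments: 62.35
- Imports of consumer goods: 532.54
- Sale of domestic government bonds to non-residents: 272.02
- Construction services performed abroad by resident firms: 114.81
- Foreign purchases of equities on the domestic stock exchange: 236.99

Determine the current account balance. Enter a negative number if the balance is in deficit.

1907.02

Goods: 359.82 - 173.30 - 532.54 + 914.02 + 656.08 = 1224.08
Services: 295.65 + 114.81 + 88.79 + 317.24 = 816.49
Primary income: -135.72
Secondary income: -60.18 + 62.35 = 2.17
Current account = 1224.08 + 816.49 + (-135.72) + 2.17 = 1907.02
(Excluded from the current account — financial account: borrowing by resident firms from foreign banks 127.40, acquisition of a foreign subsidiary by a resident firm (outward FDI) 209.35, sale of domestic government bonds to non-residents 272.02, foreign purchases of equities on the domestic stock exchange 236.99; capital account: debt forgiveness received from foreign official creditors 39.61.)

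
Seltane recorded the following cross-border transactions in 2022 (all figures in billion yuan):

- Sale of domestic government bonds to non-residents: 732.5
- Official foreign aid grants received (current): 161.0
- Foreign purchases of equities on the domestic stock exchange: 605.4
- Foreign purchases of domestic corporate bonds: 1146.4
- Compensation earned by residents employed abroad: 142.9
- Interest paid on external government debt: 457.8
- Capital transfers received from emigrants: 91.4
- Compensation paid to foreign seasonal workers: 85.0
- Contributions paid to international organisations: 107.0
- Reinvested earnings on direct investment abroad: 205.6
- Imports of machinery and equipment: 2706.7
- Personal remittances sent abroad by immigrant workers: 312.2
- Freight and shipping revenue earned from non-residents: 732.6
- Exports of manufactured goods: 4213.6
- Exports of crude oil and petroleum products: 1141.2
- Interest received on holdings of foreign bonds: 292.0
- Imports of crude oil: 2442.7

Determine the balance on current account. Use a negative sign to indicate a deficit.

Goods: -2706.7 + 1141.2 - 2442.7 + 4213.6 = 205.4
Services: 732.6
Primary income: 142.9 + 205.6 + 292.0 - 85.0 - 457.8 = 97.7
Secondary income: -312.2 + 161.0 - 107.0 = -258.2
Current account = 205.4 + 732.6 + 97.7 + (-258.2) = 777.5
(Excluded from the current account — financial account: sale of domestic government bonds to non-residents 732.5, foreign purchases of equities on the domestic stock exchange 605.4, foreign purchases of domestic corporate bonds 1146.4; capital account: capital transfers received from emigrants 91.4.)

777.5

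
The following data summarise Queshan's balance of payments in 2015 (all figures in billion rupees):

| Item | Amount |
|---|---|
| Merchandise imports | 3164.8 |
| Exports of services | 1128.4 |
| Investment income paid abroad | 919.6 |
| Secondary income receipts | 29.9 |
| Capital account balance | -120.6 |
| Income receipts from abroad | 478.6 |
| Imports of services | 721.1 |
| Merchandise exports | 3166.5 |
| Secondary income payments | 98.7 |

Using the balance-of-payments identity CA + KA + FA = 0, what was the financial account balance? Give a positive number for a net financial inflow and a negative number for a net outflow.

221.4

Goods balance = 3166.5 - 3164.8 = 1.7
Services balance = 1128.4 - 721.1 = 407.3
Trade balance (goods + services) = 1.7 + 407.3 = 409.0
Net primary income = 478.6 - 919.6 = -441.0
Net secondary income = 29.9 - 98.7 = -68.8
Current account = 409.0 + (-441.0) + (-68.8) = -100.8
Financial account = -(-100.8 + (-120.6)) = 221.4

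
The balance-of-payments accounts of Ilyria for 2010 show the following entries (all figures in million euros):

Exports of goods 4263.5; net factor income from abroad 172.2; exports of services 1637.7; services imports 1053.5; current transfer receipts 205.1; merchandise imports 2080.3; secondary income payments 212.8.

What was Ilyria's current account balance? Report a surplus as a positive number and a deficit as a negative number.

2931.9

Goods balance = 4263.5 - 2080.3 = 2183.2
Services balance = 1637.7 - 1053.5 = 584.2
Trade balance (goods + services) = 2183.2 + 584.2 = 2767.4
Net primary income = 172.2
Net secondary income = 205.1 - 212.8 = -7.7
Current account = 2767.4 + 172.2 + (-7.7) = 2931.9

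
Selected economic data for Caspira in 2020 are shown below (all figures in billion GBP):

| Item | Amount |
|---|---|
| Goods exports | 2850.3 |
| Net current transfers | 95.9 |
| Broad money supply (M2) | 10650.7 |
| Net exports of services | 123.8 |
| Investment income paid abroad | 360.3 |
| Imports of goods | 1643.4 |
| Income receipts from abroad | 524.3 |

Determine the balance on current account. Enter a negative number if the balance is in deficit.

Goods balance = 2850.3 - 1643.4 = 1206.9
Services balance = 123.8
Trade balance (goods + services) = 1206.9 + 123.8 = 1330.7
Net primary income = 524.3 - 360.3 = 164.0
Net secondary income = 95.9
Current account = 1330.7 + 164.0 + 95.9 = 1590.6

1590.6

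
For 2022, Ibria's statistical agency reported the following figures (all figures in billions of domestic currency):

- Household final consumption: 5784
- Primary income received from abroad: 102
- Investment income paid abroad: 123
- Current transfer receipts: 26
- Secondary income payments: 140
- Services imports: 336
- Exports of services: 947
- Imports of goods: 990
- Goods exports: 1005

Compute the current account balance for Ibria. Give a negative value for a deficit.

Goods balance = 1005 - 990 = 15
Services balance = 947 - 336 = 611
Trade balance (goods + services) = 15 + 611 = 626
Net primary income = 102 - 123 = -21
Net secondary income = 26 - 140 = -114
Current account = 626 + (-21) + (-114) = 491

491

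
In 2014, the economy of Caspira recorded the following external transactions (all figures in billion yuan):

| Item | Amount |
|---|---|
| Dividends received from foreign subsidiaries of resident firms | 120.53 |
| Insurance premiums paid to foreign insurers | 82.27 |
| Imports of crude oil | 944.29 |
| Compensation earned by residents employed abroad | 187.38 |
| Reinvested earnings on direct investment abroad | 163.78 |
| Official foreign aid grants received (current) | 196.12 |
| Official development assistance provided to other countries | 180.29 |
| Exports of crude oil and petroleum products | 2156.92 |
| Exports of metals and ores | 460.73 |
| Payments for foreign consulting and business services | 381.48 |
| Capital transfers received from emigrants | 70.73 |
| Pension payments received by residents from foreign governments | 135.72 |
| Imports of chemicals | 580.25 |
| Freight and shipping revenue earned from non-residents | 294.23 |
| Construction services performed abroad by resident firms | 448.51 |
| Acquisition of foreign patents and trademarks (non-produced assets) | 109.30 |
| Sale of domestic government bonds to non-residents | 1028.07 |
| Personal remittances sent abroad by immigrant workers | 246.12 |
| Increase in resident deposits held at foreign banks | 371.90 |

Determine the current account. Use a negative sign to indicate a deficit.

Goods: 460.73 - 580.25 - 944.29 + 2156.92 = 1093.11
Services: 294.23 + 448.51 - 82.27 - 381.48 = 278.99
Primary income: 163.78 + 187.38 + 120.53 = 471.69
Secondary income: -180.29 - 246.12 + 135.72 + 196.12 = -94.57
Current account = 1093.11 + 278.99 + 471.69 + (-94.57) = 1749.22
(Excluded from the current account — capital account: capital transfers received from emigrants 70.73, acquisition of foreign patents and trademarks (non-produced assets) 109.30; financial account: sale of domestic government bonds to non-residents 1028.07, increase in resident deposits held at foreign banks 371.90.)

1749.22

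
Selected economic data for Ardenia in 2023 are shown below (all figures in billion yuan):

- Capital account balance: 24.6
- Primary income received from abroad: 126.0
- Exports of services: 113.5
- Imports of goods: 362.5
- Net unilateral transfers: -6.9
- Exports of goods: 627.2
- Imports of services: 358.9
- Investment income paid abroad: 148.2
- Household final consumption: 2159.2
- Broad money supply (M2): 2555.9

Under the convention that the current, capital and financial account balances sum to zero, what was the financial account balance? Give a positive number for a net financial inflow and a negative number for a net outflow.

Goods balance = 627.2 - 362.5 = 264.7
Services balance = 113.5 - 358.9 = -245.4
Trade balance (goods + services) = 264.7 + (-245.4) = 19.3
Net primary income = 126.0 - 148.2 = -22.2
Net secondary income = -6.9
Current account = 19.3 + (-22.2) + (-6.9) = -9.8
Financial account = -(-9.8 + 24.6) = -14.8

-14.8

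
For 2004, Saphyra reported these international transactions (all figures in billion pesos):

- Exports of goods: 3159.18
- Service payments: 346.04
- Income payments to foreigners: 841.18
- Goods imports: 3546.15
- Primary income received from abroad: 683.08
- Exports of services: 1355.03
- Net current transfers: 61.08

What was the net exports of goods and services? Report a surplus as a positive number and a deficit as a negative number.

622.02

Goods balance = 3159.18 - 3546.15 = -386.97
Services balance = 1355.03 - 346.04 = 1008.99
Trade balance (goods + services) = -386.97 + 1008.99 = 622.02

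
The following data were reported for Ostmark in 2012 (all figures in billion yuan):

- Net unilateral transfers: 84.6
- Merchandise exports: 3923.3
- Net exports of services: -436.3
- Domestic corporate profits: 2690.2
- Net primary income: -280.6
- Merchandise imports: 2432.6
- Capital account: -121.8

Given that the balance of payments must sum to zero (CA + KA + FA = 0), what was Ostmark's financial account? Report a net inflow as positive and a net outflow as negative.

-736.6

Goods balance = 3923.3 - 2432.6 = 1490.7
Services balance = -436.3
Trade balance (goods + services) = 1490.7 + (-436.3) = 1054.4
Net primary income = -280.6
Net secondary income = 84.6
Current account = 1054.4 + (-280.6) + 84.6 = 858.4
Financial account = -(858.4 + (-121.8)) = -736.6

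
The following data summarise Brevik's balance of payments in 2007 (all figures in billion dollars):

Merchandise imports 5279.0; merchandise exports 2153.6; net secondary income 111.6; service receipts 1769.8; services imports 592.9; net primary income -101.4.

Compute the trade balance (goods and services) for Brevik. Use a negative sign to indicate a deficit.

-1948.5

Goods balance = 2153.6 - 5279.0 = -3125.4
Services balance = 1769.8 - 592.9 = 1176.9
Trade balance (goods + services) = -3125.4 + 1176.9 = -1948.5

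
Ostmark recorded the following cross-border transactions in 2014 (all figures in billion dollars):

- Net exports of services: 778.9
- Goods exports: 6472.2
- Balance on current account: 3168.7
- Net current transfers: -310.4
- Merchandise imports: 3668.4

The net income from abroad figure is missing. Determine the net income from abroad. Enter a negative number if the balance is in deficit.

Current account = goods balance + services balance + net primary income + net secondary income
Sum of the known components = 3272.3
Net income from abroad = CA - (known components) = 3168.7 - 3272.3 = -103.6

-103.6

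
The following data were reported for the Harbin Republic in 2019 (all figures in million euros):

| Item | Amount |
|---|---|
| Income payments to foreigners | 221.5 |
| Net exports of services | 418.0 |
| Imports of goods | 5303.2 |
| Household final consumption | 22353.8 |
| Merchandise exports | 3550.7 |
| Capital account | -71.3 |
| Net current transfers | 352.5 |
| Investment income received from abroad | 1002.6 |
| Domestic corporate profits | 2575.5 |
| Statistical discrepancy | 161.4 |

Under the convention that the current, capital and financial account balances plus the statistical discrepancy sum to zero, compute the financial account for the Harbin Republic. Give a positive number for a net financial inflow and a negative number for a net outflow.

110.8

Goods balance = 3550.7 - 5303.2 = -1752.5
Services balance = 418.0
Trade balance (goods + services) = -1752.5 + 418.0 = -1334.5
Net primary income = 1002.6 - 221.5 = 781.1
Net secondary income = 352.5
Current account = -1334.5 + 781.1 + 352.5 = -200.9
Financial account = -(-200.9 + (-71.3) + 161.4) = 110.8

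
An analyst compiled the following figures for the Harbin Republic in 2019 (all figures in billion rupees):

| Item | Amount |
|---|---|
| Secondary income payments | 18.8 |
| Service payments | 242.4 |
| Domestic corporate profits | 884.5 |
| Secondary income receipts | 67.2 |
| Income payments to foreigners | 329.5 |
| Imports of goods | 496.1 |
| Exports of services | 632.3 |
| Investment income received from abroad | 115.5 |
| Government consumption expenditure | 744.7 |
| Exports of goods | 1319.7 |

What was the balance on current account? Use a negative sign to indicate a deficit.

Goods balance = 1319.7 - 496.1 = 823.6
Services balance = 632.3 - 242.4 = 389.9
Trade balance (goods + services) = 823.6 + 389.9 = 1213.5
Net primary income = 115.5 - 329.5 = -214.0
Net secondary income = 67.2 - 18.8 = 48.4
Current account = 1213.5 + (-214.0) + 48.4 = 1047.9

1047.9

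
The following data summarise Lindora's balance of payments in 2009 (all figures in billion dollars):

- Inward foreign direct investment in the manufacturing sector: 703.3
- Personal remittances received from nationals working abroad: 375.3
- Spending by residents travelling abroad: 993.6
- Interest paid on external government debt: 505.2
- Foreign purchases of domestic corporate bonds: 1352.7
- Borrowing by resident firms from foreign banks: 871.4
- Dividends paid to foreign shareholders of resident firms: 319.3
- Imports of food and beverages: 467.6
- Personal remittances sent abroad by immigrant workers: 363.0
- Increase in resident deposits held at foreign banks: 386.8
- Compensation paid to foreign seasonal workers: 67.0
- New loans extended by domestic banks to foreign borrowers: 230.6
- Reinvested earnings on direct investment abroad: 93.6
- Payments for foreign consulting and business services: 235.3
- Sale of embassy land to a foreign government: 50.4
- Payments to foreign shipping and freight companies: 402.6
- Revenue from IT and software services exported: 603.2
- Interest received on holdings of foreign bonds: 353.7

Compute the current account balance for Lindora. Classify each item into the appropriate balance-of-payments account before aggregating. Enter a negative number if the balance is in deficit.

Goods: -467.6
Services: 603.2 - 402.6 - 993.6 - 235.3 = -1028.3
Primary income: 93.6 - 67.0 - 319.3 - 505.2 + 353.7 = -444.2
Secondary income: -363.0 + 375.3 = 12.3
Current account = (-467.6) + (-1028.3) + (-444.2) + 12.3 = -1927.8
(Excluded from the current account — financial account: inward foreign direct investment in the manufacturing sector 703.3, foreign purchases of domestic corporate bonds 1352.7, borrowing by resident firms from foreign banks 871.4, increase in resident deposits held at foreign banks 386.8, new loans extended by domestic banks to foreign borrowers 230.6; capital account: sale of embassy land to a foreign government 50.4.)

-1927.8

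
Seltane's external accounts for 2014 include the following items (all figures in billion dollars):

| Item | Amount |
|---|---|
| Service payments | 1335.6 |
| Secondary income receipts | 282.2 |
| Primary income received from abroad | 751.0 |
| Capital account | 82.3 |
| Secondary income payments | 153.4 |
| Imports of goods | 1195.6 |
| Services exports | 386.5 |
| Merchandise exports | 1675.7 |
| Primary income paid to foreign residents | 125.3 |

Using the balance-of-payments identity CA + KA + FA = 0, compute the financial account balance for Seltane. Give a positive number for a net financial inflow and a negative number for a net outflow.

Goods balance = 1675.7 - 1195.6 = 480.1
Services balance = 386.5 - 1335.6 = -949.1
Trade balance (goods + services) = 480.1 + (-949.1) = -469.0
Net primary income = 751.0 - 125.3 = 625.7
Net secondary income = 282.2 - 153.4 = 128.8
Current account = -469.0 + 625.7 + 128.8 = 285.5
Financial account = -(285.5 + 82.3) = -367.8

-367.8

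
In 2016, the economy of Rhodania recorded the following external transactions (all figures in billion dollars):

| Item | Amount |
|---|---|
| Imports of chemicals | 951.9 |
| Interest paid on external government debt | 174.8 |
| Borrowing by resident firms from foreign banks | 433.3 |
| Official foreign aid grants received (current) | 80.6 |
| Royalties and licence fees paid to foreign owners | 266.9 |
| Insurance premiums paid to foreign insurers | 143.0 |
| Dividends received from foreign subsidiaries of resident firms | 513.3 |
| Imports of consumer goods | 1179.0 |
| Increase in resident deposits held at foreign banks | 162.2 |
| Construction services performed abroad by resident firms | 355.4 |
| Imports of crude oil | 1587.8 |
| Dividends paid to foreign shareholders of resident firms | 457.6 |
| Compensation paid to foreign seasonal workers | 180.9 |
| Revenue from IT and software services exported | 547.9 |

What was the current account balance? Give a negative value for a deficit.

Goods: -1587.8 - 1179.0 - 951.9 = -3718.7
Services: 355.4 + 547.9 - 266.9 - 143.0 = 493.4
Primary income: -180.9 - 457.6 + 513.3 - 174.8 = -300.0
Secondary income: 80.6
Current account = (-3718.7) + 493.4 + (-300.0) + 80.6 = -3444.7
(Excluded from the current account — financial account: borrowing by resident firms from foreign banks 433.3, increase in resident deposits held at foreign banks 162.2.)

-3444.7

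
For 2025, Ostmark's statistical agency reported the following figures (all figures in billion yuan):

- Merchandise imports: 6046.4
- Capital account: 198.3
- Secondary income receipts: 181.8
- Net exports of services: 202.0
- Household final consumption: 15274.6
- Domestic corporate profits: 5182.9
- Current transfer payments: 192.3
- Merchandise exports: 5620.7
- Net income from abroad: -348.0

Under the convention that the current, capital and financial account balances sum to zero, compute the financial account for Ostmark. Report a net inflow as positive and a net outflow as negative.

Goods balance = 5620.7 - 6046.4 = -425.7
Services balance = 202.0
Trade balance (goods + services) = -425.7 + 202.0 = -223.7
Net primary income = -348.0
Net secondary income = 181.8 - 192.3 = -10.5
Current account = -223.7 + (-348.0) + (-10.5) = -582.2
Financial account = -(-582.2 + 198.3) = 383.9

383.9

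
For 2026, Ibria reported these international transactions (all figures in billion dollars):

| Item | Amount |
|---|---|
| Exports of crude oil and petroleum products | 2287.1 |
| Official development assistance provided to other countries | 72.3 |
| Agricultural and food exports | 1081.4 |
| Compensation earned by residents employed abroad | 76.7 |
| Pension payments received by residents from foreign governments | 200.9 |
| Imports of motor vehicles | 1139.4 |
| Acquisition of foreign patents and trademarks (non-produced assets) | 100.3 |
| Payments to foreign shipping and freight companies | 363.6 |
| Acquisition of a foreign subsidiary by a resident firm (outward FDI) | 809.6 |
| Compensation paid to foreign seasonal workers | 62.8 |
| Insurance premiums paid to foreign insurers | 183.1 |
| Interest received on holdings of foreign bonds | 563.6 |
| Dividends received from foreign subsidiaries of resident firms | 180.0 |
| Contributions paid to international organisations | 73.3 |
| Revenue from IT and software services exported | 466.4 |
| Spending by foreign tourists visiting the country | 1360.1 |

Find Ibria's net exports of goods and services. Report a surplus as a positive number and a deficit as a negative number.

Goods: 1081.4 - 1139.4 + 2287.1 = 2229.1
Services: 1360.1 - 363.6 + 466.4 - 183.1 = 1279.8
Trade balance = 2229.1 + 1279.8 = 3508.9
(Excluded from the trade balance — secondary income: official development assistance provided to other countries 72.3, pension payments received by residents from foreign governments 200.9, contributions paid to international organisations 73.3; primary income: compensation earned by residents employed abroad 76.7, compensation paid to foreign seasonal workers 62.8, interest received on holdings of foreign bonds 563.6, dividends received from foreign subsidiaries of resident firms 180.0; capital account: acquisition of foreign patents and trademarks (non-produced assets) 100.3; financial account: acquisition of a foreign subsidiary by a resident firm (outward FDI) 809.6.)

3508.9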